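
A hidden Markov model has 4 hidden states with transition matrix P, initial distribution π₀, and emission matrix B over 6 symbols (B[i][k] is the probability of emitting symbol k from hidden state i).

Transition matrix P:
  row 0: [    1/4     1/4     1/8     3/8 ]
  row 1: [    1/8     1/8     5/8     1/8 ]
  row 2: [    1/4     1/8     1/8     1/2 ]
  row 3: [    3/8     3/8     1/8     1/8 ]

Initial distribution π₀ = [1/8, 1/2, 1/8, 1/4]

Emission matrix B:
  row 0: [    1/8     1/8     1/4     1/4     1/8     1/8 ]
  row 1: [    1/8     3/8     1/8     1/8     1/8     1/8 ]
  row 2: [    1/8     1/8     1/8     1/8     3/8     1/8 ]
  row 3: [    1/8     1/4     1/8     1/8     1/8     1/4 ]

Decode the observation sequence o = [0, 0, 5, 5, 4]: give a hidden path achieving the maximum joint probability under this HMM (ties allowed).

path = [1, 2, 3, 1, 2]

t=0: δ = [1.562e-02, 6.250e-02, 1.562e-02, 3.125e-02]  (obs o_0=0)
t=1: δ = [1.465e-03, 1.465e-03, 4.883e-03, 9.766e-04]  ψ = [3, 3, 1, 1]  (obs o_1=0)
t=2: δ = [1.526e-04, 7.629e-05, 1.144e-04, 6.104e-04]  ψ = [2, 2, 1, 2]  (obs o_2=5)
t=3: δ = [2.861e-05, 2.861e-05, 9.537e-06, 1.907e-05]  ψ = [3, 3, 3, 3]  (obs o_3=5)
t=4: δ = [8.941e-07, 8.941e-07, 6.706e-06, 1.341e-06]  ψ = [0, 0, 1, 0]  (obs o_4=4)
backtrack: best end state = 2; path = [1, 2, 3, 1, 2]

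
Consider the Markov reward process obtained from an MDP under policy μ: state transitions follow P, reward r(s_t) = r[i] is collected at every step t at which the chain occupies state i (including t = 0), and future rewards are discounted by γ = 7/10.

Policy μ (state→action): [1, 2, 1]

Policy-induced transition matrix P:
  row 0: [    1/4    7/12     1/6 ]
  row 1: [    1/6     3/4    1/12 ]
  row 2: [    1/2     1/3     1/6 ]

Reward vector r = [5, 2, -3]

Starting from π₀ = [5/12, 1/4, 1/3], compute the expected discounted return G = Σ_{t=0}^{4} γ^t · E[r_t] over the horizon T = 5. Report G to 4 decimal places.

G = 5.3983

t=0: π = [0.4167, 0.2500, 0.3333], E[r] = 1.5833, γ^t·E[r] = 1.583333, running G = 1.583333
t=1: π = [0.3125, 0.5417, 0.1458], E[r] = 2.2083, γ^t·E[r] = 1.545833, running G = 3.129167
t=2: π = [0.2413, 0.6372, 0.1215], E[r] = 2.1163, γ^t·E[r] = 1.036997, running G = 4.166163
t=3: π = [0.2273, 0.6591, 0.1136], E[r] = 2.1140, γ^t·E[r] = 0.725104, running G = 4.891267
t=4: π = [0.2235, 0.6648, 0.1117], E[r] = 2.1117, γ^t·E[r] = 0.507020, running G = 5.398286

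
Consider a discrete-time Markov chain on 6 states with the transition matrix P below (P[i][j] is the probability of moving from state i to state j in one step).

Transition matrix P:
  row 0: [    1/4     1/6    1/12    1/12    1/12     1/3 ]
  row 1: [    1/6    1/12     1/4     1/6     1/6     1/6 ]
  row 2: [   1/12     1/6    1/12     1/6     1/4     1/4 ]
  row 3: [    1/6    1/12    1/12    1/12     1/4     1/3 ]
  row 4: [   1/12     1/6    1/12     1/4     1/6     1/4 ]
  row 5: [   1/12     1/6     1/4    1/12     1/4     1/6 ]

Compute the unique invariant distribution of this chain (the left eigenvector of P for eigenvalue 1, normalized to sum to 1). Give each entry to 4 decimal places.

π = [0.1284, 0.1430, 0.1472, 0.1409, 0.2000, 0.2405]

Balance equations π_j = Σ_i π_i·P[i][j]:
  π_0 = 1/4·π_0 + 1/6·π_1 + 1/12·π_2 + 1/6·π_3 + 1/12·π_4 + 1/12·π_5
  π_1 = 1/6·π_0 + 1/12·π_1 + 1/6·π_2 + 1/12·π_3 + 1/6·π_4 + 1/6·π_5
  π_2 = 1/12·π_0 + 1/4·π_1 + 1/12·π_2 + 1/12·π_3 + 1/12·π_4 + 1/4·π_5
  π_3 = 1/12·π_0 + 1/6·π_1 + 1/6·π_2 + 1/12·π_3 + 1/4·π_4 + 1/12·π_5
  π_4 = 1/12·π_0 + 1/6·π_1 + 1/4·π_2 + 1/4·π_3 + 1/6·π_4 + 1/4·π_5
  normalize: π_0 + π_1 + π_2 + π_3 + π_4 + π_5 = 1
Solving the linear system gives exactly π = [1431/11146, 797/5573, 10668/72449, 785/5573, 14491/72449, 34845/144898].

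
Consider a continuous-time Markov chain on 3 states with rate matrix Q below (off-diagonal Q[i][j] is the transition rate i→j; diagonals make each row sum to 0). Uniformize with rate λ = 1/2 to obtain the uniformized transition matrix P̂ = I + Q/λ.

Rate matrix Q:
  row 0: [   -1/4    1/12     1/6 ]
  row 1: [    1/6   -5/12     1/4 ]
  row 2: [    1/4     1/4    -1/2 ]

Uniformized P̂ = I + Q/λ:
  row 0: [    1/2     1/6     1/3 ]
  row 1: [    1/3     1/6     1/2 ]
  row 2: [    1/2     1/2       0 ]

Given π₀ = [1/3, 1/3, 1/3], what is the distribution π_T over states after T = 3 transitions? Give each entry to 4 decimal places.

t=0: π = [0.3333, 0.3333, 0.3333]
t=1: π = [0.4444, 0.2778, 0.2778]
t=2: π = [0.4537, 0.2593, 0.2870]
t=3: π = [0.4568, 0.2623, 0.2809]

π = [0.4568, 0.2623, 0.2809]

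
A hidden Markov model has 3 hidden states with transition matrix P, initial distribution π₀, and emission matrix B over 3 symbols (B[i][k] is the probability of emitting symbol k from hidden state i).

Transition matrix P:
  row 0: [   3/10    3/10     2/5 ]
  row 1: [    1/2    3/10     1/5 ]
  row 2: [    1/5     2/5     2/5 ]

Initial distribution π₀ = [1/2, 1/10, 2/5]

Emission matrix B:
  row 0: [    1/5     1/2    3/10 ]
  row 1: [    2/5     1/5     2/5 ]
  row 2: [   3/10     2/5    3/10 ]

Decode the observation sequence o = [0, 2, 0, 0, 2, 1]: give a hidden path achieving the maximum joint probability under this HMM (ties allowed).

t=0: δ = [1.000e-01, 4.000e-02, 1.200e-01]  (obs o_0=0)
t=1: δ = [9.000e-03, 1.920e-02, 1.440e-02]  ψ = [0, 2, 2]  (obs o_1=2)
t=2: δ = [1.920e-03, 2.304e-03, 1.728e-03]  ψ = [1, 1, 2]  (obs o_2=0)
t=3: δ = [2.304e-04, 2.765e-04, 2.304e-04]  ψ = [1, 1, 0]  (obs o_3=0)
t=4: δ = [4.147e-05, 3.686e-05, 2.765e-05]  ψ = [1, 2, 0]  (obs o_4=2)
t=5: δ = [9.216e-06, 2.488e-06, 6.636e-06]  ψ = [1, 0, 0]  (obs o_5=1)
backtrack: best end state = 0; path = [2, 1, 0, 2, 1, 0]

path = [2, 1, 0, 2, 1, 0]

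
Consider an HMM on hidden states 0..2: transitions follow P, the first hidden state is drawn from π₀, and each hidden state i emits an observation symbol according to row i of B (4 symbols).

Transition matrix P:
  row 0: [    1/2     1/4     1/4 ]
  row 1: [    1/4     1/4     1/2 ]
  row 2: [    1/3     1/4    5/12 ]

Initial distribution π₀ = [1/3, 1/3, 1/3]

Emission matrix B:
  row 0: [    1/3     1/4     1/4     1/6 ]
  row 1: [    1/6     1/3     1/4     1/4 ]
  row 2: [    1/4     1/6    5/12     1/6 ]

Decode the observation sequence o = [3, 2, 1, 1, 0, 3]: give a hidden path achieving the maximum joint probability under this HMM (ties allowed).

path = [1, 2, 0, 0, 0, 0]

t=0: δ = [5.556e-02, 8.333e-02, 5.556e-02]  (obs o_0=3)
t=1: δ = [6.944e-03, 5.208e-03, 1.736e-02]  ψ = [0, 1, 1]  (obs o_1=2)
t=2: δ = [1.447e-03, 1.447e-03, 1.206e-03]  ψ = [2, 2, 2]  (obs o_2=1)
t=3: δ = [1.808e-04, 1.206e-04, 1.206e-04]  ψ = [0, 0, 1]  (obs o_3=1)
t=4: δ = [3.014e-05, 7.535e-06, 1.507e-05]  ψ = [0, 0, 1]  (obs o_4=0)
t=5: δ = [2.512e-06, 1.884e-06, 1.256e-06]  ψ = [0, 0, 0]  (obs o_5=3)
backtrack: best end state = 0; path = [1, 2, 0, 0, 0, 0]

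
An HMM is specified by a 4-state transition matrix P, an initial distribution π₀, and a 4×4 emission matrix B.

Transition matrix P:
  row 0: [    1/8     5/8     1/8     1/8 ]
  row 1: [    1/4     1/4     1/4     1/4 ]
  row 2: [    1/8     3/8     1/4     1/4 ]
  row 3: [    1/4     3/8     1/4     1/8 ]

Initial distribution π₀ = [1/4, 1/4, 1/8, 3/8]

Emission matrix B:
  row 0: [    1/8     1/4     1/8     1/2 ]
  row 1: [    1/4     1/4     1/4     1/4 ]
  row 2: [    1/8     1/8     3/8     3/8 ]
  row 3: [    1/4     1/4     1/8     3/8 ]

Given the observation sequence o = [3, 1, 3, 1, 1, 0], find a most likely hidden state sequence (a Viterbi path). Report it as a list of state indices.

path = [0, 1, 0, 1, 0, 1]

t=0: δ = [1.250e-01, 6.250e-02, 4.688e-02, 1.406e-01]  (obs o_0=3)
t=1: δ = [8.789e-03, 1.953e-02, 4.395e-03, 4.395e-03]  ψ = [3, 0, 3, 3]  (obs o_1=1)
t=2: δ = [2.441e-03, 1.373e-03, 1.831e-03, 1.831e-03]  ψ = [1, 0, 1, 1]  (obs o_2=3)
t=3: δ = [1.144e-04, 3.815e-04, 5.722e-05, 1.144e-04]  ψ = [3, 0, 2, 2]  (obs o_3=1)
t=4: δ = [2.384e-05, 2.384e-05, 1.192e-05, 2.384e-05]  ψ = [1, 1, 1, 1]  (obs o_4=1)
t=5: δ = [7.451e-07, 3.725e-06, 7.451e-07, 1.490e-06]  ψ = [1, 0, 1, 1]  (obs o_5=0)
backtrack: best end state = 1; path = [0, 1, 0, 1, 0, 1]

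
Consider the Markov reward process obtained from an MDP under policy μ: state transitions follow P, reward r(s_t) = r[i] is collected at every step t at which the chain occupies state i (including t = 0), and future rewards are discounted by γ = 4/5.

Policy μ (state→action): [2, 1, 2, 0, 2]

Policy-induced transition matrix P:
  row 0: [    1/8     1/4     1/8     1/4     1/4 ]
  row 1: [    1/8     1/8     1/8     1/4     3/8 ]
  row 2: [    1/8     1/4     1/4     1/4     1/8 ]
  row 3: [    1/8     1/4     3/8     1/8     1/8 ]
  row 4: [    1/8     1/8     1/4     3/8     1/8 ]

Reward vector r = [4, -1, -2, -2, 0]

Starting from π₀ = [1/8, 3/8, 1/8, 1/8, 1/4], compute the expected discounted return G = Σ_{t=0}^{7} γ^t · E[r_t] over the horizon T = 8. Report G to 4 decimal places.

t=0: π = [0.1250, 0.3750, 0.1250, 0.1250, 0.2500], E[r] = -0.3750, γ^t·E[r] = -0.375000, running G = -0.375000
t=1: π = [0.1250, 0.1719, 0.2031, 0.2656, 0.2344], E[r] = -0.6094, γ^t·E[r] = -0.487500, running G = -0.862500
t=2: π = [0.1250, 0.1992, 0.2461, 0.2461, 0.1836], E[r] = -0.6836, γ^t·E[r] = -0.437500, running G = -1.300000
t=3: π = [0.1250, 0.2021, 0.2402, 0.2422, 0.1904], E[r] = -0.6670, γ^t·E[r] = -0.341500, running G = -1.641500
t=4: π = [0.1250, 0.2009, 0.2394, 0.2435, 0.1912], E[r] = -0.6667, γ^t·E[r] = -0.273100, running G = -1.914600
t=5: π = [0.1250, 0.2010, 0.2397, 0.2435, 0.1909], E[r] = -0.6673, γ^t·E[r] = -0.218660, running G = -2.133260
t=6: π = [0.1250, 0.2010, 0.2397, 0.2434, 0.1909], E[r] = -0.6672, γ^t·E[r] = -0.174912, running G = -2.308172
t=7: π = [0.1250, 0.2010, 0.2397, 0.2434, 0.1909], E[r] = -0.6672, γ^t·E[r] = -0.139928, running G = -2.448100

G = -2.4481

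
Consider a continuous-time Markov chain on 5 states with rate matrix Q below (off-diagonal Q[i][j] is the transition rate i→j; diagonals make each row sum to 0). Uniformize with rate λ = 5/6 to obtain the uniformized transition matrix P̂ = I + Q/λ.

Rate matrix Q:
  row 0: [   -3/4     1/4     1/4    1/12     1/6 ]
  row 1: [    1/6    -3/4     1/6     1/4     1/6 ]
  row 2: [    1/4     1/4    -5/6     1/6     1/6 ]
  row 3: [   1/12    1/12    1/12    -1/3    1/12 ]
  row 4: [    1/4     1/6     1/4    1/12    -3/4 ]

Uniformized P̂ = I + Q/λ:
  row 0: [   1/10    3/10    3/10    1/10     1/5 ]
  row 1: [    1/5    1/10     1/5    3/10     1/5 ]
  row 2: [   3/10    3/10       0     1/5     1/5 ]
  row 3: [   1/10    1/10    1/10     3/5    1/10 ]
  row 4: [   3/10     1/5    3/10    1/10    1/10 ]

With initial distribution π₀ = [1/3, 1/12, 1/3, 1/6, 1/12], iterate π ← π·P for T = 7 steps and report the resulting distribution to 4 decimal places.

t=0: π = [0.3333, 0.0833, 0.3333, 0.1667, 0.0833]
t=1: π = [0.1917, 0.2417, 0.1583, 0.2333, 0.1750]
t=2: π = [0.1908, 0.1875, 0.1817, 0.2808, 0.1592]
t=3: π = [0.1869, 0.1904, 0.1706, 0.2961, 0.1560]
t=4: π = [0.1844, 0.1871, 0.1706, 0.3032, 0.1548]
t=5: π = [0.1838, 0.1865, 0.1695, 0.3061, 0.1542]
t=6: π = [0.1834, 0.1861, 0.1693, 0.3073, 0.1540]
t=7: π = [0.1833, 0.1859, 0.1691, 0.3078, 0.1539]

π = [0.1833, 0.1859, 0.1691, 0.3078, 0.1539]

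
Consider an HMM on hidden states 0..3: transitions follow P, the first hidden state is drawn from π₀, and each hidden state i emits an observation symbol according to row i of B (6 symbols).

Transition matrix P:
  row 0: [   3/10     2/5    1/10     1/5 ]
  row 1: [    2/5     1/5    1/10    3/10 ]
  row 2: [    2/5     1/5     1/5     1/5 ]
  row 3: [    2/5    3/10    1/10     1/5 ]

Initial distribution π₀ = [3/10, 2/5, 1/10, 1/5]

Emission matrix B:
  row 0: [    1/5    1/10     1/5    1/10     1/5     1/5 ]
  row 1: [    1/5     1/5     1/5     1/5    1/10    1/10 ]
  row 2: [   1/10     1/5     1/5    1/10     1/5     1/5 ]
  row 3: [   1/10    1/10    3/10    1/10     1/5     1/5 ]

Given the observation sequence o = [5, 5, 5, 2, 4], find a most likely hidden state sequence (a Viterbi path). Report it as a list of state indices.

path = [0, 0, 0, 1, 0]

t=0: δ = [6.000e-02, 4.000e-02, 2.000e-02, 4.000e-02]  (obs o_0=5)
t=1: δ = [3.600e-03, 2.400e-03, 1.200e-03, 2.400e-03]  ψ = [0, 0, 0, 0]  (obs o_1=5)
t=2: δ = [2.160e-04, 1.440e-04, 7.200e-05, 1.440e-04]  ψ = [0, 0, 0, 0]  (obs o_2=5)
t=3: δ = [1.296e-05, 1.728e-05, 4.320e-06, 1.296e-05]  ψ = [0, 0, 0, 0]  (obs o_3=2)
t=4: δ = [1.382e-06, 5.184e-07, 3.456e-07, 1.037e-06]  ψ = [1, 0, 1, 1]  (obs o_4=4)
backtrack: best end state = 0; path = [0, 0, 0, 1, 0]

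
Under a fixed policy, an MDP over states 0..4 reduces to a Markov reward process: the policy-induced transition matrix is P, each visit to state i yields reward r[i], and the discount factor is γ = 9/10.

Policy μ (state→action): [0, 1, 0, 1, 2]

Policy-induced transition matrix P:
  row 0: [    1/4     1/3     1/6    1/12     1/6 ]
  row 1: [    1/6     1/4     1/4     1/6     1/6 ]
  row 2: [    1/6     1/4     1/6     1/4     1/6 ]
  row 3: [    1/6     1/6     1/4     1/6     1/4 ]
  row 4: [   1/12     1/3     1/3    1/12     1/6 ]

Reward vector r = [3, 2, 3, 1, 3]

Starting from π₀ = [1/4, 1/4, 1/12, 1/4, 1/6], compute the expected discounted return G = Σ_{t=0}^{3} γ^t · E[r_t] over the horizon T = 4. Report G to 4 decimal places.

t=0: π = [0.2500, 0.2500, 0.0833, 0.2500, 0.1667], E[r] = 2.2500, γ^t·E[r] = 2.250000, running G = 2.250000
t=1: π = [0.1736, 0.2639, 0.2361, 0.1389, 0.1875], E[r] = 2.4583, γ^t·E[r] = 2.212500, running G = 4.462500
t=2: π = [0.1655, 0.2685, 0.2315, 0.1563, 0.1782], E[r] = 2.4190, γ^t·E[r] = 1.959375, running G = 6.421875
t=3: π = [0.1656, 0.2656, 0.2318, 0.1573, 0.1797], E[r] = 2.4198, γ^t·E[r] = 1.764000, running G = 8.185875

G = 8.1859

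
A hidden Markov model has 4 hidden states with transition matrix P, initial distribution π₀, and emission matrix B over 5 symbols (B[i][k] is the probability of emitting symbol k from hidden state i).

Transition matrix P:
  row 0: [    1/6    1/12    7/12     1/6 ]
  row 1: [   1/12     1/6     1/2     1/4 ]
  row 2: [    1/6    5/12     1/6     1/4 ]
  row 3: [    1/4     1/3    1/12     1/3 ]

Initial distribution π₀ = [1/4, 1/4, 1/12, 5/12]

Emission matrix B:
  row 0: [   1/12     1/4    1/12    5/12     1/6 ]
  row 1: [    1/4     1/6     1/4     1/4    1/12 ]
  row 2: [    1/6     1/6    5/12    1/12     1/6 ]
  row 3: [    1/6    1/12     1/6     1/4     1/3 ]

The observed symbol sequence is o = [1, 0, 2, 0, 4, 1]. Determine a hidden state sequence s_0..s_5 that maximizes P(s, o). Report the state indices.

t=0: δ = [6.250e-02, 4.167e-02, 1.389e-02, 3.472e-02]  (obs o_0=1)
t=1: δ = [8.681e-04, 2.894e-03, 6.076e-03, 1.929e-03]  ψ = [0, 3, 0, 3]  (obs o_1=0)
t=2: δ = [8.439e-05, 6.330e-04, 6.028e-04, 2.532e-04]  ψ = [2, 2, 1, 2]  (obs o_2=2)
t=3: δ = [8.372e-06, 6.279e-05, 5.275e-05, 2.637e-05]  ψ = [2, 2, 1, 1]  (obs o_3=0)
t=4: δ = [1.465e-06, 1.831e-06, 5.233e-06, 5.233e-06]  ψ = [2, 2, 1, 1]  (obs o_4=4)
t=5: δ = [3.270e-07, 3.634e-07, 1.526e-07, 1.454e-07]  ψ = [3, 2, 1, 3]  (obs o_5=1)
backtrack: best end state = 1; path = [3, 1, 2, 1, 2, 1]

path = [3, 1, 2, 1, 2, 1]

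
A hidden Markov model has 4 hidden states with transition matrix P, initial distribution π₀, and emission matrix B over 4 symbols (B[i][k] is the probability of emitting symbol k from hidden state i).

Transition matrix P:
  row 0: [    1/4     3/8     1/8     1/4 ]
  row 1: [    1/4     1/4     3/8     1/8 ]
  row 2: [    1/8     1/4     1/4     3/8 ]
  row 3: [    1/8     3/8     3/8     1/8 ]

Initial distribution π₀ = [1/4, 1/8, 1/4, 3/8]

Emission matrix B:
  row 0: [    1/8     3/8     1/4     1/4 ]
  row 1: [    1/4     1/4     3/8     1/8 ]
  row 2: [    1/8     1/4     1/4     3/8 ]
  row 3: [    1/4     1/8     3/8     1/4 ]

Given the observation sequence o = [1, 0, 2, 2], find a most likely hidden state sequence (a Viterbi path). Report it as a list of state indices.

t=0: δ = [9.375e-02, 3.125e-02, 6.250e-02, 4.688e-02]  (obs o_0=1)
t=1: δ = [2.930e-03, 8.789e-03, 2.197e-03, 5.859e-03]  ψ = [0, 0, 3, 0]  (obs o_1=0)
t=2: δ = [5.493e-04, 8.240e-04, 8.240e-04, 4.120e-04]  ψ = [1, 1, 1, 1]  (obs o_2=2)
t=3: δ = [5.150e-05, 7.725e-05, 7.725e-05, 1.159e-04]  ψ = [1, 0, 1, 2]  (obs o_3=2)
backtrack: best end state = 3; path = [0, 1, 2, 3]

path = [0, 1, 2, 3]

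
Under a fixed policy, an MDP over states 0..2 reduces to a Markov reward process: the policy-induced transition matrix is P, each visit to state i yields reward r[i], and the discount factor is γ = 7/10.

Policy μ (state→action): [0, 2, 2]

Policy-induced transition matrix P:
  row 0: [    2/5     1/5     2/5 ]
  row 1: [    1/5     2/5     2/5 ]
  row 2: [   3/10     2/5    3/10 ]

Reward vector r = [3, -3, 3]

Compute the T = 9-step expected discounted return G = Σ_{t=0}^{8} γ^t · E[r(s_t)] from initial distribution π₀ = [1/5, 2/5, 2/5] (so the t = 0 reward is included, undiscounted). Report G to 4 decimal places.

G = 2.6080

t=0: π = [0.2000, 0.4000, 0.4000], E[r] = 0.6000, γ^t·E[r] = 0.600000, running G = 0.600000
t=1: π = [0.2800, 0.3600, 0.3600], E[r] = 0.8400, γ^t·E[r] = 0.588000, running G = 1.188000
t=2: π = [0.2920, 0.3440, 0.3640], E[r] = 0.9360, γ^t·E[r] = 0.458640, running G = 1.646640
t=3: π = [0.2948, 0.3416, 0.3636], E[r] = 0.9504, γ^t·E[r] = 0.325987, running G = 1.972627
t=4: π = [0.2953, 0.3410, 0.3636], E[r] = 0.9538, γ^t·E[r] = 0.228998, running G = 2.201625
t=5: π = [0.2954, 0.3409, 0.3636], E[r] = 0.9544, γ^t·E[r] = 0.160403, running G = 2.362028
t=6: π = [0.2954, 0.3409, 0.3636], E[r] = 0.9545, γ^t·E[r] = 0.112298, running G = 2.474326
t=7: π = [0.2955, 0.3409, 0.3636], E[r] = 0.9545, γ^t·E[r] = 0.078610, running G = 2.552936
t=8: π = [0.2955, 0.3409, 0.3636], E[r] = 0.9545, γ^t·E[r] = 0.055028, running G = 2.607964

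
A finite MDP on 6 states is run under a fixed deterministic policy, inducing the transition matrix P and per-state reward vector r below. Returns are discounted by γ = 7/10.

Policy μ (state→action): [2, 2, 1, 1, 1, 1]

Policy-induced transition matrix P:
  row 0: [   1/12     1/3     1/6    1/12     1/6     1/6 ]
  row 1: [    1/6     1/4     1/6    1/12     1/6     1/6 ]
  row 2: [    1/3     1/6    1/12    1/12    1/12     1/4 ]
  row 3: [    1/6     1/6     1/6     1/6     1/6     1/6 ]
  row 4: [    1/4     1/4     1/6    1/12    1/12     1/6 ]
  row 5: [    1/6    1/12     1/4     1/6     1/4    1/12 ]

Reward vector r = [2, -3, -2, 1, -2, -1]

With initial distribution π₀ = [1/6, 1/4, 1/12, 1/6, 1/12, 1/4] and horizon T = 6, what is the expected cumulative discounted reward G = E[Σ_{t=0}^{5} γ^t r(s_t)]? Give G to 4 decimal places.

t=0: π = [0.1667, 0.2500, 0.0833, 0.1667, 0.0833, 0.2500], E[r] = -0.8333, γ^t·E[r] = -0.833333, running G = -0.833333
t=1: π = [0.1736, 0.2014, 0.1806, 0.1181, 0.1736, 0.1528], E[r] = -1.0000, γ^t·E[r] = -0.700000, running G = -1.533333
t=2: π = [0.1968, 0.2141, 0.1644, 0.1059, 0.1499, 0.1690], E[r] = -0.9404, γ^t·E[r] = -0.460793, running G = -1.994126
t=3: π = [0.1902, 0.2157, 0.1671, 0.1062, 0.1546, 0.1663], E[r] = -0.9701, γ^t·E[r] = -0.332744, running G = -2.326871
t=4: π = [0.1915, 0.2154, 0.1666, 0.1060, 0.1537, 0.1667], E[r] = -0.9643, γ^t·E[r] = -0.231535, running G = -2.558405
t=5: π = [0.1913, 0.2155, 0.1667, 0.1061, 0.1539, 0.1667], E[r] = -0.9655, γ^t·E[r] = -0.162267, running G = -2.720673

G = -2.7207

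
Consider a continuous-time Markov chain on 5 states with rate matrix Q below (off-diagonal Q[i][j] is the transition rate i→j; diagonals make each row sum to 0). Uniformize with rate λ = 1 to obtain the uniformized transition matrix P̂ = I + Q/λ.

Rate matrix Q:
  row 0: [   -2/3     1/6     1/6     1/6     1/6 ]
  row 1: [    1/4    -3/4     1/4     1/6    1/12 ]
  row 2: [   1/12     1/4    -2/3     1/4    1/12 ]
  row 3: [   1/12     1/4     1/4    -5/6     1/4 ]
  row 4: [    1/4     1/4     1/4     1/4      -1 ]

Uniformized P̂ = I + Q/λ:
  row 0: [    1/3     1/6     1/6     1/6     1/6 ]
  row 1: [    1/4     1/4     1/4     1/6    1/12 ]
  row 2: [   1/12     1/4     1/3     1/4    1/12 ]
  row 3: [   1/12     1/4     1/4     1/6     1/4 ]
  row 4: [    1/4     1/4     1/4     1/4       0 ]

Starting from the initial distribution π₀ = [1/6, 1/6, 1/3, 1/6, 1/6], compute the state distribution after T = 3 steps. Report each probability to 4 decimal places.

t=0: π = [0.1667, 0.1667, 0.3333, 0.1667, 0.1667]
t=1: π = [0.1806, 0.2361, 0.2639, 0.2083, 0.1111]
t=2: π = [0.1863, 0.2350, 0.2569, 0.1979, 0.1238]
t=3: π = [0.1897, 0.2345, 0.2559, 0.1984, 0.1215]

π = [0.1897, 0.2345, 0.2559, 0.1984, 0.1215]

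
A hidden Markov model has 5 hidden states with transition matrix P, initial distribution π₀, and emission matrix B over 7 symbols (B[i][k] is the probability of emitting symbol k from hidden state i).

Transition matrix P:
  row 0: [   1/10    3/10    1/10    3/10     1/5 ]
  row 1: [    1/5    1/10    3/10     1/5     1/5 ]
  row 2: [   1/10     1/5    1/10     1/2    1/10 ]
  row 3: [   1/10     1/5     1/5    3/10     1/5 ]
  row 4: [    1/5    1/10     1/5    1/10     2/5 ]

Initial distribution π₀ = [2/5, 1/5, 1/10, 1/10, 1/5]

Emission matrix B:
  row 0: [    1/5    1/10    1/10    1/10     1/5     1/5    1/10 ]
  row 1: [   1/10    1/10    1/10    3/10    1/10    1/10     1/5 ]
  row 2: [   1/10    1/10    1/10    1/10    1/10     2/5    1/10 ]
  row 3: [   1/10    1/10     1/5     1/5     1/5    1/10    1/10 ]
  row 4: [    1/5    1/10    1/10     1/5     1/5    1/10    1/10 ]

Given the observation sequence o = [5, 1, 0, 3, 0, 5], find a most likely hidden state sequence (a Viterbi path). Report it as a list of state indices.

path = [0, 4, 4, 4, 4, 2]

t=0: δ = [8.000e-02, 2.000e-02, 4.000e-02, 1.000e-02, 2.000e-02]  (obs o_0=5)
t=1: δ = [8.000e-04, 2.400e-03, 8.000e-04, 2.400e-03, 1.600e-03]  ψ = [0, 0, 0, 0, 0]  (obs o_1=1)
t=2: δ = [9.600e-05, 4.800e-05, 7.200e-05, 7.200e-05, 1.280e-04]  ψ = [1, 3, 1, 3, 4]  (obs o_2=0)
t=3: δ = [2.560e-06, 8.640e-06, 2.560e-06, 7.200e-06, 1.024e-05]  ψ = [4, 0, 4, 2, 4]  (obs o_3=3)
t=4: δ = [4.096e-07, 1.440e-07, 2.592e-07, 2.160e-07, 8.192e-07]  ψ = [4, 3, 1, 3, 4]  (obs o_4=0)
t=5: δ = [3.277e-08, 1.229e-08, 6.554e-08, 1.296e-08, 3.277e-08]  ψ = [4, 0, 4, 2, 4]  (obs o_5=5)
backtrack: best end state = 2; path = [0, 4, 4, 4, 4, 2]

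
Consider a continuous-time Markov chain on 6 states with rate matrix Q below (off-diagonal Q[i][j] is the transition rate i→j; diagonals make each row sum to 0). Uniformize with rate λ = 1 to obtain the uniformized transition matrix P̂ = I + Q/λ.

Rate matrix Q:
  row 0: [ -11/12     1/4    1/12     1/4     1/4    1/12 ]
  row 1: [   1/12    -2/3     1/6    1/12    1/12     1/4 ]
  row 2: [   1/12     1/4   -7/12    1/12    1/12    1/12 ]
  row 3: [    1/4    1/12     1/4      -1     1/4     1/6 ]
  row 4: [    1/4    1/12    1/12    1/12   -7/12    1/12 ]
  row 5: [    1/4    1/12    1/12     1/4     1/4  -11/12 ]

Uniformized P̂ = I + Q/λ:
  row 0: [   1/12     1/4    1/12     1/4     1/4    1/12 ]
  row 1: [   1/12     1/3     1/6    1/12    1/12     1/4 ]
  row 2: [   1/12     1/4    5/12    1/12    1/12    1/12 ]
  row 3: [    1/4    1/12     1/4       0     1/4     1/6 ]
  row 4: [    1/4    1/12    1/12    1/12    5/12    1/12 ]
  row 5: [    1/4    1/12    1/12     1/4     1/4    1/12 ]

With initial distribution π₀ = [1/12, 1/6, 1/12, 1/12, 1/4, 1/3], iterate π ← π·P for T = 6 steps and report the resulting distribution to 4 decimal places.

t=0: π = [0.0833, 0.1667, 0.0833, 0.0833, 0.2500, 0.3333]
t=1: π = [0.1944, 0.1528, 0.1389, 0.1458, 0.2500, 0.1181]
t=2: π = [0.1690, 0.1771, 0.1667, 0.1233, 0.2431, 0.1209]
t=3: π = [0.1645, 0.1835, 0.1742, 0.1214, 0.2332, 0.1231]
t=4: π = [0.1630, 0.1857, 0.1769, 0.1212, 0.2292, 0.1240]
t=5: π = [0.1624, 0.1864, 0.1780, 0.1211, 0.2278, 0.1244]
t=6: π = [0.1622, 0.1867, 0.1784, 0.1210, 0.2272, 0.1245]

π = [0.1622, 0.1867, 0.1784, 0.1210, 0.2272, 0.1245]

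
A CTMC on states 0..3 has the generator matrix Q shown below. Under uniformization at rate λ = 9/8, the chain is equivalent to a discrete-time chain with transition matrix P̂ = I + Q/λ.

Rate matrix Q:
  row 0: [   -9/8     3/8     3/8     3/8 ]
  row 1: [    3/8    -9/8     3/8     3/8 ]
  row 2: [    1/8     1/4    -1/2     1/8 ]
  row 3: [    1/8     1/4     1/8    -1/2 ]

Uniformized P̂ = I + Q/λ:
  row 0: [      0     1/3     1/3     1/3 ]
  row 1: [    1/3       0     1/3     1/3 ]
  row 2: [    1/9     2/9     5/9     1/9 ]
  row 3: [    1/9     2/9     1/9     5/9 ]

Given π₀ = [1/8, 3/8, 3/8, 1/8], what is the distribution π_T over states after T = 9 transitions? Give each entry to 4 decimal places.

t=0: π = [0.1250, 0.3750, 0.3750, 0.1250]
t=1: π = [0.1806, 0.1528, 0.3889, 0.2778]
t=2: π = [0.1250, 0.2083, 0.3580, 0.3086]
t=3: π = [0.1435, 0.1898, 0.3443, 0.3224]
t=4: π = [0.1373, 0.1960, 0.3382, 0.3285]
t=5: π = [0.1394, 0.1939, 0.3355, 0.3312]
t=6: π = [0.1387, 0.1946, 0.3343, 0.3324]
t=7: π = [0.1389, 0.1944, 0.3338, 0.3329]
t=8: π = [0.1389, 0.1945, 0.3335, 0.3331]
t=9: π = [0.1389, 0.1944, 0.3334, 0.3332]

π = [0.1389, 0.1944, 0.3334, 0.3332]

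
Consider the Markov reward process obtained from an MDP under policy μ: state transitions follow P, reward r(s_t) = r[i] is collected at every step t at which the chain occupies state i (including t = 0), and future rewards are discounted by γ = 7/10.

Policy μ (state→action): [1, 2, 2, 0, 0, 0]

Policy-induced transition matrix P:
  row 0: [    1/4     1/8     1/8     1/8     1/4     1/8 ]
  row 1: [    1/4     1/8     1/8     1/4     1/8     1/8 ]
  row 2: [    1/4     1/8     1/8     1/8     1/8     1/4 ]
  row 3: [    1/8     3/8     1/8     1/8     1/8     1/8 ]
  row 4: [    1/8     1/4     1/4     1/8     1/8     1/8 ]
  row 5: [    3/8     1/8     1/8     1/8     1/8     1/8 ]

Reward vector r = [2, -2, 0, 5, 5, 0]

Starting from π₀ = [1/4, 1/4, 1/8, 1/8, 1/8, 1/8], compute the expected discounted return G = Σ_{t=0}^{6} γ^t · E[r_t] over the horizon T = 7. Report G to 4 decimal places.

t=0: π = [0.2500, 0.2500, 0.1250, 0.1250, 0.1250, 0.1250], E[r] = 1.2500, γ^t·E[r] = 1.250000, running G = 1.250000
t=1: π = [0.2344, 0.1719, 0.1406, 0.1563, 0.1563, 0.1406], E[r] = 1.6875, γ^t·E[r] = 1.181250, running G = 2.431250
t=2: π = [0.2285, 0.1836, 0.1445, 0.1465, 0.1543, 0.1426], E[r] = 1.5938, γ^t·E[r] = 0.780938, running G = 3.212188
t=3: π = [0.2302, 0.1809, 0.1443, 0.1479, 0.1536, 0.1431], E[r] = 1.6062, γ^t·E[r] = 0.550927, running G = 3.763115
t=4: π = [0.2302, 0.1812, 0.1442, 0.1476, 0.1538, 0.1430], E[r] = 1.6050, γ^t·E[r] = 0.385356, running G = 4.148470
t=5: π = [0.2302, 0.1811, 0.1442, 0.1476, 0.1538, 0.1430], E[r] = 1.6053, γ^t·E[r] = 0.269798, running G = 4.418268
t=6: π = [0.2302, 0.1811, 0.1442, 0.1476, 0.1538, 0.1430], E[r] = 1.6052, γ^t·E[r] = 0.188852, running G = 4.607120

G = 4.6071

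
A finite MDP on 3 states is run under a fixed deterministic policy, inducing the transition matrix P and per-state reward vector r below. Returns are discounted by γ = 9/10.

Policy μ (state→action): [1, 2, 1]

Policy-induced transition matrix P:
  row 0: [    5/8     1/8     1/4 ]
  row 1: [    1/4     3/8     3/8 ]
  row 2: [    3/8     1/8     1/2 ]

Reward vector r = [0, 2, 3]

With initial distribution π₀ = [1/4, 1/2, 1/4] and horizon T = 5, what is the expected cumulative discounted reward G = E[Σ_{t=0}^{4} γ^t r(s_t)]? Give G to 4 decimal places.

G = 6.4166

t=0: π = [0.2500, 0.5000, 0.2500], E[r] = 1.7500, γ^t·E[r] = 1.750000, running G = 1.750000
t=1: π = [0.3750, 0.2500, 0.3750], E[r] = 1.6250, γ^t·E[r] = 1.462500, running G = 3.212500
t=2: π = [0.4375, 0.1875, 0.3750], E[r] = 1.5000, γ^t·E[r] = 1.215000, running G = 4.427500
t=3: π = [0.4609, 0.1719, 0.3672], E[r] = 1.4453, γ^t·E[r] = 1.053633, running G = 5.481133
t=4: π = [0.4688, 0.1680, 0.3633], E[r] = 1.4258, γ^t·E[r] = 0.935455, running G = 6.416588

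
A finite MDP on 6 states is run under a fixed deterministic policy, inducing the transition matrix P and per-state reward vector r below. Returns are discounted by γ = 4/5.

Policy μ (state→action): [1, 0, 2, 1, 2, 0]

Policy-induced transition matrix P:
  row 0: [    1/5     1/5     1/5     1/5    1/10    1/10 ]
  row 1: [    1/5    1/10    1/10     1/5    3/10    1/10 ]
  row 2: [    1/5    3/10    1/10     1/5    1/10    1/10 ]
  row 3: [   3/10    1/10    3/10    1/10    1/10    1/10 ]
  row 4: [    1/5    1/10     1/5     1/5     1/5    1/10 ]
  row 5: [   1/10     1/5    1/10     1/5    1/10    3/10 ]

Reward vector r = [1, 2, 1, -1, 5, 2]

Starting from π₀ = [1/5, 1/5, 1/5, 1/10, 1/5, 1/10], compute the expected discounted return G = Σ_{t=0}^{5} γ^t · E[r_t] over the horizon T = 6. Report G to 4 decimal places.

t=0: π = [0.2000, 0.2000, 0.2000, 0.1000, 0.2000, 0.1000], E[r] = 1.9000, γ^t·E[r] = 1.900000, running G = 1.900000
t=1: π = [0.2000, 0.1700, 0.1600, 0.1900, 0.1600, 0.1200], E[r] = 1.5500, γ^t·E[r] = 1.240000, running G = 3.140000
t=2: π = [0.2070, 0.1640, 0.1740, 0.1810, 0.1500, 0.1240], E[r] = 1.5260, γ^t·E[r] = 0.976640, running G = 4.116640
t=3: π = [0.2057, 0.1679, 0.1719, 0.1819, 0.1478, 0.1248], E[r] = 1.5201, γ^t·E[r] = 0.778291, running G = 4.894931
t=4: π = [0.2057, 0.1674, 0.1717, 0.1818, 0.1484, 0.1250], E[r] = 1.5222, γ^t·E[r] = 0.623497, running G = 5.518428
t=5: π = [0.2057, 0.1674, 0.1718, 0.1818, 0.1483, 0.1250], E[r] = 1.5221, γ^t·E[r] = 0.498747, running G = 6.017175

G = 6.0172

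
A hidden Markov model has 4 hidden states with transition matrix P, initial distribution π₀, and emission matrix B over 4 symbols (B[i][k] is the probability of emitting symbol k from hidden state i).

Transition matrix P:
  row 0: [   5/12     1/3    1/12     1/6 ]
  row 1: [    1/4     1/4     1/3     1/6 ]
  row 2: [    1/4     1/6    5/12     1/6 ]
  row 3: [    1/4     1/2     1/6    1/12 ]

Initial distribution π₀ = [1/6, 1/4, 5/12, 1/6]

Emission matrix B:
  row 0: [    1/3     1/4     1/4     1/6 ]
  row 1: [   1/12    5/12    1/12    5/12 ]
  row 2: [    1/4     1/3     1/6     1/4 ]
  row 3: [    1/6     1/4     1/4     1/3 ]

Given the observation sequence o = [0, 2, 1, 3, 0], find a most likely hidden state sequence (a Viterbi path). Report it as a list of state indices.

path = [2, 2, 2, 2, 2]

t=0: δ = [5.556e-02, 2.083e-02, 1.042e-01, 2.778e-02]  (obs o_0=0)
t=1: δ = [6.510e-03, 1.543e-03, 7.234e-03, 4.340e-03]  ψ = [2, 0, 2, 2]  (obs o_1=2)
t=2: δ = [6.782e-04, 9.042e-04, 1.005e-03, 3.014e-04]  ψ = [0, 0, 2, 2]  (obs o_2=1)
t=3: δ = [4.710e-05, 9.419e-05, 1.047e-04, 5.582e-05]  ψ = [0, 0, 2, 2]  (obs o_3=3)
t=4: δ = [8.721e-06, 2.326e-06, 1.090e-05, 2.907e-06]  ψ = [2, 3, 2, 2]  (obs o_4=0)
backtrack: best end state = 2; path = [2, 2, 2, 2, 2]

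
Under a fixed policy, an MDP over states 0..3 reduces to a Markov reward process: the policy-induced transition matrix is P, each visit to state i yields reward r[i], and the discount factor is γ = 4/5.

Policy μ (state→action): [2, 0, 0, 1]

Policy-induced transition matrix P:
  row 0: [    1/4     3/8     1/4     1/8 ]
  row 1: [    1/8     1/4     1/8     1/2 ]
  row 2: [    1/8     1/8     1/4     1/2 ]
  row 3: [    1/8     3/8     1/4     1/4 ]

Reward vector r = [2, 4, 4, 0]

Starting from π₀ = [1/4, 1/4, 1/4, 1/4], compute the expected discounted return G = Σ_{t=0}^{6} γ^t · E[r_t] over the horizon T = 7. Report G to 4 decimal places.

G = 9.2699

t=0: π = [0.2500, 0.2500, 0.2500, 0.2500], E[r] = 2.5000, γ^t·E[r] = 2.500000, running G = 2.500000
t=1: π = [0.1563, 0.2813, 0.2188, 0.3438], E[r] = 2.3125, γ^t·E[r] = 1.850000, running G = 4.350000
t=2: π = [0.1445, 0.2852, 0.2148, 0.3555], E[r] = 2.2891, γ^t·E[r] = 1.465000, running G = 5.815000
t=3: π = [0.1431, 0.2856, 0.2144, 0.3569], E[r] = 2.2861, γ^t·E[r] = 1.170500, running G = 6.985500
t=4: π = [0.1429, 0.2857, 0.2143, 0.3571], E[r] = 2.2858, γ^t·E[r] = 0.936250, running G = 7.921750
t=5: π = [0.1429, 0.2857, 0.2143, 0.3571], E[r] = 2.2857, γ^t·E[r] = 0.748985, running G = 8.670735
t=6: π = [0.1429, 0.2857, 0.2143, 0.3571], E[r] = 2.2857, γ^t·E[r] = 0.599187, running G = 9.269922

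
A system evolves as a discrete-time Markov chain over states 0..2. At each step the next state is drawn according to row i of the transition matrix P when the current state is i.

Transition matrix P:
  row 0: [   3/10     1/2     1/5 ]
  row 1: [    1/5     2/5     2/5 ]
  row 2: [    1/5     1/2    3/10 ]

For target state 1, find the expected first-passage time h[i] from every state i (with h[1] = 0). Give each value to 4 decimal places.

h = [2.0000, 0.0000, 2.0000]

First-step conditioning: h[1] = 0; for i ≠ 1, h[i] = 1 + Σ_k P[i][k]·h[k].
  h[0] = 1 + 3/10·h[0] + 1/5·h[2]
  h[2] = 1 + 1/5·h[0] + 3/10·h[2]
Solving the 2×2 linear system over states ≠ 1 gives exactly h = [2, 0, 2] (h[1] = 0 is the target).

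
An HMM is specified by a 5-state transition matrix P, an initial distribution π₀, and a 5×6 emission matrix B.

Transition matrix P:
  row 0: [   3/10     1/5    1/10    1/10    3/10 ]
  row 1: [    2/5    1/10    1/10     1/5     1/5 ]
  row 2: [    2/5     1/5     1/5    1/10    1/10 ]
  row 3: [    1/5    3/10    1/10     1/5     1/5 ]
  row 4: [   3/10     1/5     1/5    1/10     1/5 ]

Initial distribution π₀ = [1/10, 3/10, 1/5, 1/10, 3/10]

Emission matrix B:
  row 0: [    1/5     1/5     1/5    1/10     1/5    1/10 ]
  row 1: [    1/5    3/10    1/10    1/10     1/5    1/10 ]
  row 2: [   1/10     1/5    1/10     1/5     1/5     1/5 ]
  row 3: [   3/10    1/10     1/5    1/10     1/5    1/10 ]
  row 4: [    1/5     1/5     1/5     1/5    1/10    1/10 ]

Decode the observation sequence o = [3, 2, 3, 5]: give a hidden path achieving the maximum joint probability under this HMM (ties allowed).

path = [4, 0, 4, 2]

t=0: δ = [1.000e-02, 3.000e-02, 4.000e-02, 1.000e-02, 6.000e-02]  (obs o_0=3)
t=1: δ = [3.600e-03, 1.200e-03, 1.200e-03, 1.200e-03, 2.400e-03]  ψ = [4, 4, 4, 1, 4]  (obs o_1=2)
t=2: δ = [1.080e-04, 7.200e-05, 9.600e-05, 3.600e-05, 2.160e-04]  ψ = [0, 0, 4, 0, 0]  (obs o_2=3)
t=3: δ = [6.480e-06, 4.320e-06, 8.640e-06, 2.160e-06, 4.320e-06]  ψ = [4, 4, 4, 4, 4]  (obs o_3=5)
backtrack: best end state = 2; path = [4, 0, 4, 2]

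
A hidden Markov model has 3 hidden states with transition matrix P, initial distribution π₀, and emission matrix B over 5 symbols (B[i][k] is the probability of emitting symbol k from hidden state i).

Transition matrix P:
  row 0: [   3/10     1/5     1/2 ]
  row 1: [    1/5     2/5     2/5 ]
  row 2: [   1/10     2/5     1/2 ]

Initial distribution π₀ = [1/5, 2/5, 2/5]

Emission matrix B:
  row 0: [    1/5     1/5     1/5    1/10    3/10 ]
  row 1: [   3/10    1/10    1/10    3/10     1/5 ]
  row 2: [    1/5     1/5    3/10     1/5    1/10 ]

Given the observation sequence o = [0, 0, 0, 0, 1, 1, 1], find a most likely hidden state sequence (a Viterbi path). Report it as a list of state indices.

t=0: δ = [4.000e-02, 1.200e-01, 8.000e-02]  (obs o_0=0)
t=1: δ = [4.800e-03, 1.440e-02, 9.600e-03]  ψ = [1, 1, 1]  (obs o_1=0)
t=2: δ = [5.760e-04, 1.728e-03, 1.152e-03]  ψ = [1, 1, 1]  (obs o_2=0)
t=3: δ = [6.912e-05, 2.074e-04, 1.382e-04]  ψ = [1, 1, 1]  (obs o_3=0)
t=4: δ = [8.294e-06, 8.294e-06, 1.659e-05]  ψ = [1, 1, 1]  (obs o_4=1)
t=5: δ = [4.977e-07, 6.636e-07, 1.659e-06]  ψ = [0, 2, 2]  (obs o_5=1)
t=6: δ = [3.318e-08, 6.636e-08, 1.659e-07]  ψ = [2, 2, 2]  (obs o_6=1)
backtrack: best end state = 2; path = [1, 1, 1, 1, 2, 2, 2]

path = [1, 1, 1, 1, 2, 2, 2]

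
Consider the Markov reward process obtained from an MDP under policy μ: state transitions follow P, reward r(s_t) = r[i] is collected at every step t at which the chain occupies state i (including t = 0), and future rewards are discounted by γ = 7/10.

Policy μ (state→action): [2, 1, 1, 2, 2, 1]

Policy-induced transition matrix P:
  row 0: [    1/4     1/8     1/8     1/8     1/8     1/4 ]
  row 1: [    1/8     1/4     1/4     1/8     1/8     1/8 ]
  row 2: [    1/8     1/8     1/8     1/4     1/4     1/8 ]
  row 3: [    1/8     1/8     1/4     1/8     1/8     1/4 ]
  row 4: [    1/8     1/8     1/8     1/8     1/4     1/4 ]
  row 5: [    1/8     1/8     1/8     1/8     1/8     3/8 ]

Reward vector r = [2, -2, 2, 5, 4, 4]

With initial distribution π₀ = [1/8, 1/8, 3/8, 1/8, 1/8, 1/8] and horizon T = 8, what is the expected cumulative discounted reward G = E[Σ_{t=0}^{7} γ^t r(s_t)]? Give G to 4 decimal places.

G = 8.1499

t=0: π = [0.1250, 0.1250, 0.3750, 0.1250, 0.1250, 0.1250], E[r] = 2.3750, γ^t·E[r] = 2.375000, running G = 2.375000
t=1: π = [0.1406, 0.1406, 0.1563, 0.1719, 0.1875, 0.2031], E[r] = 2.7344, γ^t·E[r] = 1.914063, running G = 4.289063
t=2: π = [0.1426, 0.1426, 0.1641, 0.1445, 0.1680, 0.2383], E[r] = 2.6758, γ^t·E[r] = 1.311133, running G = 5.600195
t=3: π = [0.1428, 0.1428, 0.1609, 0.1455, 0.1665, 0.2415], E[r] = 2.6812, γ^t·E[r] = 0.919635, running G = 6.519831
t=4: π = [0.1429, 0.1429, 0.1610, 0.1451, 0.1659, 0.2422], E[r] = 2.6802, γ^t·E[r] = 0.643518, running G = 7.163348
t=5: π = [0.1429, 0.1429, 0.1610, 0.1451, 0.1659, 0.2423], E[r] = 2.6803, γ^t·E[r] = 0.450476, running G = 7.613824
t=6: π = [0.1429, 0.1429, 0.1610, 0.1451, 0.1659, 0.2423], E[r] = 2.6803, γ^t·E[r] = 0.315331, running G = 7.929155
t=7: π = [0.1429, 0.1429, 0.1610, 0.1451, 0.1659, 0.2423], E[r] = 2.6803, γ^t·E[r] = 0.220732, running G = 8.149887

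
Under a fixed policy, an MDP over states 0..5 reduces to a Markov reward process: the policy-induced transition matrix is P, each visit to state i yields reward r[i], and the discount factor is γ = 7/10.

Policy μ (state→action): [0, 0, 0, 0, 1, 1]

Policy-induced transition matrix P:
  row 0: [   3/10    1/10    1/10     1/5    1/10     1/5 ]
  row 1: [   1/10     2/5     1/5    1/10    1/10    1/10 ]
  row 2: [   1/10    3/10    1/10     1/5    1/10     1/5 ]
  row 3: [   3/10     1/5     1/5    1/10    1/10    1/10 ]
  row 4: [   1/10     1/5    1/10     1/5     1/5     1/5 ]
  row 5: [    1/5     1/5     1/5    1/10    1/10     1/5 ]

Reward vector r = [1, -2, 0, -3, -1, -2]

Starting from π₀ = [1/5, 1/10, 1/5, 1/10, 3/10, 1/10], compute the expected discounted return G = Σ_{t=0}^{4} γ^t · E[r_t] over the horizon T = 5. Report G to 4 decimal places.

t=0: π = [0.2000, 0.1000, 0.2000, 0.1000, 0.3000, 0.1000], E[r] = -0.8000, γ^t·E[r] = -0.800000, running G = -0.800000
t=1: π = [0.1700, 0.2200, 0.1300, 0.1700, 0.1300, 0.1800], E[r] = -1.2700, γ^t·E[r] = -0.889000, running G = -1.689000
t=2: π = [0.1860, 0.2400, 0.1570, 0.1430, 0.1130, 0.1610], E[r] = -1.1580, γ^t·E[r] = -0.567420, running G = -2.256420
t=3: π = [0.1819, 0.2451, 0.1544, 0.1456, 0.1113, 0.1617], E[r] = -1.1798, γ^t·E[r] = -0.404671, running G = -2.661091
t=4: π = [0.1817, 0.2463, 0.1552, 0.1448, 0.1111, 0.1609], E[r] = -1.1781, γ^t·E[r] = -0.282871, running G = -2.943963

G = -2.9440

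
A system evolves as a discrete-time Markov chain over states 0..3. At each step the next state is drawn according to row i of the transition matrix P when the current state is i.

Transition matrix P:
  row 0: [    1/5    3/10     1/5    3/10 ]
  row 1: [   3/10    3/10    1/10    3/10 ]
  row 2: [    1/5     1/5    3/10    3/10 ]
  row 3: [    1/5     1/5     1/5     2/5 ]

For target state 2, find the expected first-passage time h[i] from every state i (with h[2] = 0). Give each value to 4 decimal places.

First-step conditioning: h[2] = 0; for i ≠ 2, h[i] = 1 + Σ_k P[i][k]·h[k].
  h[0] = 1 + 1/5·h[0] + 3/10·h[1] + 3/10·h[3]
  h[1] = 1 + 3/10·h[0] + 3/10·h[1] + 3/10·h[3]
  h[3] = 1 + 1/5·h[0] + 1/5·h[1] + 2/5·h[3]
Solving the 3×3 linear system over states ≠ 2 gives exactly h = [75/13, 165/26, 0, 445/78] (h[2] = 0 is the target).

h = [5.7692, 6.3462, 0.0000, 5.7051]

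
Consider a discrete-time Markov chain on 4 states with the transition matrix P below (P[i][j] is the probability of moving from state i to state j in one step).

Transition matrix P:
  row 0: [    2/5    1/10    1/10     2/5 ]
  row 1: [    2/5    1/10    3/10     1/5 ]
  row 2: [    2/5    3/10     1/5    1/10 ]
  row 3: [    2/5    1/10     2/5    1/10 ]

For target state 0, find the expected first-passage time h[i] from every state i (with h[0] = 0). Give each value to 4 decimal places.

First-step conditioning: h[0] = 0; for i ≠ 0, h[i] = 1 + Σ_k P[i][k]·h[k].
  h[1] = 1 + 1/10·h[1] + 3/10·h[2] + 1/5·h[3]
  h[2] = 1 + 3/10·h[1] + 1/5·h[2] + 1/10·h[3]
  h[3] = 1 + 1/10·h[1] + 2/5·h[2] + 1/10·h[3]
Solving the 3×3 linear system over states ≠ 0 gives exactly h = [0, 5/2, 5/2, 5/2] (h[0] = 0 is the target).

h = [0.0000, 2.5000, 2.5000, 2.5000]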